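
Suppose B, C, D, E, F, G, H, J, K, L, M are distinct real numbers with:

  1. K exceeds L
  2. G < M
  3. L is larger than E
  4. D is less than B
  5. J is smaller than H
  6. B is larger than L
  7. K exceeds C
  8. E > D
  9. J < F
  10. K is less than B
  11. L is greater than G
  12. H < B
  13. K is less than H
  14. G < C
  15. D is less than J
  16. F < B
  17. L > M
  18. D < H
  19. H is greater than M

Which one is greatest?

B

Chaining downward from B: directly below it, D, L, K, H, F; then G, E, M, J, C.
That covers every other element, and nothing is given above B, so B is the greatest.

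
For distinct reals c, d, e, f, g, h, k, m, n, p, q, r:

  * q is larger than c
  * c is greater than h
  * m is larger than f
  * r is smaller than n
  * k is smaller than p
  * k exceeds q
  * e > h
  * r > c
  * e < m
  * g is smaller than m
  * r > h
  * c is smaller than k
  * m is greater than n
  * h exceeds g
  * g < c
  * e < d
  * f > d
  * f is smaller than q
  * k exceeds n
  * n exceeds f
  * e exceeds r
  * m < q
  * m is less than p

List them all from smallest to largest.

g < h < c < r < e < d < f < n < m < q < k < p

The consecutive links are each given: g < h; h < c; c < r; r < e; e < d; d < f; f < n; n < m; m < q; q < k; k < p.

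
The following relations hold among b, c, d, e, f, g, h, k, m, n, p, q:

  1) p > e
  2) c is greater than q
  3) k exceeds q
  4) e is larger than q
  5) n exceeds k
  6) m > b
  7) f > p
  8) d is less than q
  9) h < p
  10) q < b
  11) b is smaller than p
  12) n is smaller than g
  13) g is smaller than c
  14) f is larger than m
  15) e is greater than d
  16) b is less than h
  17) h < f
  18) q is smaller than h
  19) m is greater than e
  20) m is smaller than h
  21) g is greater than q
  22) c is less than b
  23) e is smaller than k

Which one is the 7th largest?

Piecing the relations together gives one ordering: d < q < e < k < n < g < c < b < m < h < p < f.
Counting 7 from the largest end gives g.

g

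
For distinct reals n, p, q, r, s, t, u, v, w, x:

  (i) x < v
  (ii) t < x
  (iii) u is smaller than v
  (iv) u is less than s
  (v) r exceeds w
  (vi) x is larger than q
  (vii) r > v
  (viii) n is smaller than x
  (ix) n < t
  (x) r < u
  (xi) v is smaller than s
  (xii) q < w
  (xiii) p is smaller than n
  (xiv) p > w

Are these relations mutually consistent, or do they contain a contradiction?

inconsistent

Chaining the given relations yields v < r < u, so v < u. But one relation states u < v. These cannot both hold.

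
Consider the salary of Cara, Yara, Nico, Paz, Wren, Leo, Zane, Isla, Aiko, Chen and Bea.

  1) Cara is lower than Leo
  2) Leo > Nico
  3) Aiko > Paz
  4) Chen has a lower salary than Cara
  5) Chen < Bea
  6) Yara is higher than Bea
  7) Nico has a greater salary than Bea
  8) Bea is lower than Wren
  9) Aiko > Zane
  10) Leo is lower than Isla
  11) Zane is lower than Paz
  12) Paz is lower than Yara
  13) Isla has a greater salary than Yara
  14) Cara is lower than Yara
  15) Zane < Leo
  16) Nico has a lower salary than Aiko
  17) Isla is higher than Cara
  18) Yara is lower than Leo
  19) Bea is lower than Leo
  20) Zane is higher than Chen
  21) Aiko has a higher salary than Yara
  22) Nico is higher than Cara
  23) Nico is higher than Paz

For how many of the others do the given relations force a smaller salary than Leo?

From Leo the given relations immediately reach Zane, Bea, Cara, Nico, Yara.
From those, Chen, Paz — 7 in total.
No other element is forced below Leo by the given relations, so the count is 7.

7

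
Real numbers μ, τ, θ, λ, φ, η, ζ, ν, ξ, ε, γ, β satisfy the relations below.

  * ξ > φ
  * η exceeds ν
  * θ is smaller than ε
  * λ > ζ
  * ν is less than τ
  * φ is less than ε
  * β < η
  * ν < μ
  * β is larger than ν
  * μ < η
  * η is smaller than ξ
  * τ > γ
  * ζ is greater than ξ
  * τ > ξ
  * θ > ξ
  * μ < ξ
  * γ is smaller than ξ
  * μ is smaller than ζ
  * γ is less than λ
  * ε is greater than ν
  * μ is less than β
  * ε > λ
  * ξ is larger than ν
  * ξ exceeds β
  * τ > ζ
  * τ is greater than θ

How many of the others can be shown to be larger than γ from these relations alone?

6

The elements the relations force above γ are ξ, ζ, θ, λ, τ, ε — no chain reaches any other.
That is 6.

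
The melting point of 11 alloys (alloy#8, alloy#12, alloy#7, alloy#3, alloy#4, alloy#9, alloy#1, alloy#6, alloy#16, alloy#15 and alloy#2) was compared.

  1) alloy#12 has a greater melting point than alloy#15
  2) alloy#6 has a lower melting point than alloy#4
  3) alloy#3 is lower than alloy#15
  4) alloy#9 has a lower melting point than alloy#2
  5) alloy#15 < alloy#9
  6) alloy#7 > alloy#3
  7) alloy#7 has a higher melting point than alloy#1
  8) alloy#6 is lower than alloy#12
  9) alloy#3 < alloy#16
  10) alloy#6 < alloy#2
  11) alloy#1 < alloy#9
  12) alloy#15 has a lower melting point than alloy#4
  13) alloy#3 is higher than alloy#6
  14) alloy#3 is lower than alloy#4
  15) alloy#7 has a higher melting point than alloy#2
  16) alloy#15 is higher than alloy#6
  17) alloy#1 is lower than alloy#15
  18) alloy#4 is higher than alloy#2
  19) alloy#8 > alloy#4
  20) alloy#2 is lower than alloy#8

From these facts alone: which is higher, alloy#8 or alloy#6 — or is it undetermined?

Link the given pairs in sequence: alloy#6 < alloy#3; alloy#3 < alloy#15; alloy#15 < alloy#9; alloy#9 < alloy#2; alloy#2 < alloy#8.
Chaining these gives alloy#6 < alloy#3 < alloy#15 < alloy#9 < alloy#2 < alloy#8.
So alloy#8 is higher.

alloy#8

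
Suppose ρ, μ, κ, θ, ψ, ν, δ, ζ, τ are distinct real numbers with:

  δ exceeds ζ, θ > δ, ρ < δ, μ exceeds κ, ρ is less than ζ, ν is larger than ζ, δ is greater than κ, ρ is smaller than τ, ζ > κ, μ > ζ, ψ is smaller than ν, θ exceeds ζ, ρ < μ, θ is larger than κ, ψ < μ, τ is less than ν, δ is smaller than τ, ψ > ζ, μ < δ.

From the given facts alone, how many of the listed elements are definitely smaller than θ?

The elements the relations force below θ are κ, ρ, ζ, ψ, μ, δ — no chain reaches any other.
That is 6.

6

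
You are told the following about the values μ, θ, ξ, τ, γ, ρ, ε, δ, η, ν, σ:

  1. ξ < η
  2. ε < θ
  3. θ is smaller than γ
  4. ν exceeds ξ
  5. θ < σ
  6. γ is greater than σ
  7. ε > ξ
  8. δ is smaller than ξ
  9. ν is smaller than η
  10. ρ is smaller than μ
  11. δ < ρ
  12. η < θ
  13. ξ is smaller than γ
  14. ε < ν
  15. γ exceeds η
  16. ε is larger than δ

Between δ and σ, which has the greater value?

σ

δ < ξ and ξ < ε give δ < ε.
With ε < ν: δ < ξ < ε < ν.
Then ν < η extends the chain to η.
Then η < θ extends the chain to θ.
Then θ < σ extends the chain to σ.
So δ < σ; σ is the larger of the two.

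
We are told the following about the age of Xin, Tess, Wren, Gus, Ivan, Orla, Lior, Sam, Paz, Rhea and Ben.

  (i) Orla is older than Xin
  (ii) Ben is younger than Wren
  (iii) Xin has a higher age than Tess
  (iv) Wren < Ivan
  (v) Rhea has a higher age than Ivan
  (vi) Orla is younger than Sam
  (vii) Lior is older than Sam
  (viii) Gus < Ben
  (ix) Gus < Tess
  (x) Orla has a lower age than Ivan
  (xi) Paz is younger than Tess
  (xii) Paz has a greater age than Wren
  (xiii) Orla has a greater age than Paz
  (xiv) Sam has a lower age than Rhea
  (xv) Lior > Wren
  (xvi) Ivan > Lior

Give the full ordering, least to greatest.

Each adjacent pair is fixed by a given relation: Gus < Ben; Ben < Wren; Wren < Paz; Paz < Tess; Tess < Xin; Xin < Orla; Orla < Sam; Sam < Lior; Lior < Ivan; Ivan < Rhea. Chaining them end to end gives the full order.

Gus < Ben < Wren < Paz < Tess < Xin < Orla < Sam < Lior < Ivan < Rhea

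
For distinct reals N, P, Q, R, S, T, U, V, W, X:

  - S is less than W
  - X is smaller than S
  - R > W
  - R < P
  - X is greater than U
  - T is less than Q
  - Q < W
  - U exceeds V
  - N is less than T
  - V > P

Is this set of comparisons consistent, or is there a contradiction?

We have S < W stated directly, yet also W < R < P < V < U < X < S by chaining the others — so W < S. Contradiction.

inconsistent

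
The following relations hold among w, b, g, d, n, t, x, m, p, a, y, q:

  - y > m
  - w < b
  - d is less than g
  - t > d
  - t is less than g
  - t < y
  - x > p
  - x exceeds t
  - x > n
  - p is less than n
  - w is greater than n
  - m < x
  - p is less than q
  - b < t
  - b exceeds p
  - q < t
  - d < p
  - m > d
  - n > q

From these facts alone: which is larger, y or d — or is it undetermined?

y

Chaining the given relations: d < p < q < n < w < b < t < y.
So y is larger.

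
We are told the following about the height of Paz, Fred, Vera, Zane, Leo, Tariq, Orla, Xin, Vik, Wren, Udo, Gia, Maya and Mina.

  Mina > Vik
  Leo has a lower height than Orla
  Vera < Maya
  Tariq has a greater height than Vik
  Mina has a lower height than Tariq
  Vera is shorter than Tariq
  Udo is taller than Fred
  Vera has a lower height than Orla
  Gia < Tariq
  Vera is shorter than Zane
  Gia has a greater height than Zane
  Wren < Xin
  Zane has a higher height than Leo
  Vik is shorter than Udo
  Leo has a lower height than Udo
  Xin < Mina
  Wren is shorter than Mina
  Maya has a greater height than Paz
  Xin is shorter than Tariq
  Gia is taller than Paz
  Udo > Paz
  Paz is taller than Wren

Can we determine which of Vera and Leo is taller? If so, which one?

undetermined

Following every chain through Leo: above Leo we get Orla, Udo, Zane, Gia, Tariq.
Vera is not reached, and no chain runs the other way from Vera to Leo.
So the given relations leave the order of Leo and Vera undetermined.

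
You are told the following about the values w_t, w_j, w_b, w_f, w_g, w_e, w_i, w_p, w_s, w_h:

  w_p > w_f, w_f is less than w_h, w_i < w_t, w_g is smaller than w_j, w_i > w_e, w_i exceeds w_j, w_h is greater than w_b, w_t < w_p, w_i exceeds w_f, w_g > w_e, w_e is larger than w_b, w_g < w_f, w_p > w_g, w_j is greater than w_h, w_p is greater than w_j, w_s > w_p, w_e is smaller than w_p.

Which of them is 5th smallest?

w_h

The consecutive relations fix a unique order: w_b < w_e < w_g < w_f < w_h < w_j < w_i < w_t < w_p < w_s.
The 5th smallest is w_h.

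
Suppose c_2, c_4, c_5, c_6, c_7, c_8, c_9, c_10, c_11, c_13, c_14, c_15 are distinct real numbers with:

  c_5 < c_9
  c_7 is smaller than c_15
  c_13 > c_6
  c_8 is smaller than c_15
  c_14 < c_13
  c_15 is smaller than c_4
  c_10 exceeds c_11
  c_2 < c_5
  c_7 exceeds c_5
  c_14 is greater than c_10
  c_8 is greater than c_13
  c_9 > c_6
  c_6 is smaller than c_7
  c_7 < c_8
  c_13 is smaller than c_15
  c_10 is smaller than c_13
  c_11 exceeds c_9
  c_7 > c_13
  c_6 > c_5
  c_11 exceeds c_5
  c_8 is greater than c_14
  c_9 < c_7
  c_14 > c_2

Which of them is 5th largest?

The consecutive relations fix a unique order: c_2 < c_5 < c_6 < c_9 < c_11 < c_10 < c_14 < c_13 < c_7 < c_8 < c_15 < c_4.
The 5th largest is c_13.

c_13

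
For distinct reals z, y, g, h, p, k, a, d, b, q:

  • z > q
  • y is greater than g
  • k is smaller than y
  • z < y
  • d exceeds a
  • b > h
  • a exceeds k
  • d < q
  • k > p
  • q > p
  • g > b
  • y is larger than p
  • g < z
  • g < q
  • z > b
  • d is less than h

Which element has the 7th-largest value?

Piecing the relations together gives one ordering: p < k < a < d < h < b < g < q < z < y.
Counting 7 from the largest end gives d.

d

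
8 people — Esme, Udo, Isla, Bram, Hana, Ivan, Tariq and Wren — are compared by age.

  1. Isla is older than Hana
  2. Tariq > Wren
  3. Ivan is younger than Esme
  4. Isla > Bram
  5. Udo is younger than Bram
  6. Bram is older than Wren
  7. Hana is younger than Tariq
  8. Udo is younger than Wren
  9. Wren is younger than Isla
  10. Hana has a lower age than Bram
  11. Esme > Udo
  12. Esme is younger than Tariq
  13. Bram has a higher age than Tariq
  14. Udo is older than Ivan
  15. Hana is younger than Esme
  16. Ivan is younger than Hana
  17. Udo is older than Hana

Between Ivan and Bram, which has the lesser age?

Ivan < Hana and Hana < Udo give Ivan < Udo.
With Udo < Esme: Ivan < Hana < Udo < Esme.
Then Esme < Tariq extends the chain to Tariq.
Then Tariq < Bram extends the chain to Bram.
So Ivan < Bram; Ivan is the younger of the two.

Ivan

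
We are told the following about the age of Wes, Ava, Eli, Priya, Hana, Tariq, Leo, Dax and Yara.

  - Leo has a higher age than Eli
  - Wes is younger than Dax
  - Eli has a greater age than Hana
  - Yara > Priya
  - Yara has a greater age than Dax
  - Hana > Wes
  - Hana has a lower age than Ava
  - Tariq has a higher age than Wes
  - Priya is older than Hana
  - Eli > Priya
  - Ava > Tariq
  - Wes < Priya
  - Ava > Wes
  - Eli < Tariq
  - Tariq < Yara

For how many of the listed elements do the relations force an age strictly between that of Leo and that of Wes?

3

Chaining upward from Wes reaches: Hana, Priya, Eli, Tariq, Dax, Yara, Ava.
Chaining downward from Leo reaches: Hana, Priya, Eli.
Strictly between Wes and Leo are those in both lists: Hana, Priya, Eli — 3 elements.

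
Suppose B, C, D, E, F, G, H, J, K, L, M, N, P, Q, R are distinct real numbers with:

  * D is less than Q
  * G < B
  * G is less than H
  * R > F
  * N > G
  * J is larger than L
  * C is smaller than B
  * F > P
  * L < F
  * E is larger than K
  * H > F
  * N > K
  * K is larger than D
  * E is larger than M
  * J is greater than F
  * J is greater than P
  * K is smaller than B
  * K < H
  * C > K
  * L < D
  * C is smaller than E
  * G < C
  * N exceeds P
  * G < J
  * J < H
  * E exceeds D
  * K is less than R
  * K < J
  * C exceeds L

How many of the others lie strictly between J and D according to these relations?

1

The relations place D below J. An element lies strictly between them when it is forced above D and also forced below J.
Above D: {K, Q, C, N, B, R, H, E}. Below J: {G, L, P, F, K}.
Intersection: {K} — 1.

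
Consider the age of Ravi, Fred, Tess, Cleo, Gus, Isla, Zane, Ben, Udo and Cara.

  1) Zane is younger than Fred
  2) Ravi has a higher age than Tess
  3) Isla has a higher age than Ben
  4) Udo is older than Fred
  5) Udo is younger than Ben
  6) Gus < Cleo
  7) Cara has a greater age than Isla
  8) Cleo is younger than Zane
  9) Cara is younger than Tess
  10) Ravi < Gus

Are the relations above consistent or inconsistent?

inconsistent

Chaining the given relations yields Zane < Fred < Udo < Ben < Isla < Cara < Tess < Ravi < Gus < Cleo, so Zane < Cleo. But one relation states Cleo < Zane. These cannot both hold.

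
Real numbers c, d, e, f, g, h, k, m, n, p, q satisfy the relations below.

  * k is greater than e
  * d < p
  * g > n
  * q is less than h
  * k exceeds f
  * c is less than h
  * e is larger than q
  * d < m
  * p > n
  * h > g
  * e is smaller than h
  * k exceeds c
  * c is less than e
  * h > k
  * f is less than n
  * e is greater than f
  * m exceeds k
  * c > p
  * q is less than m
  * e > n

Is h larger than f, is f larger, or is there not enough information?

f < n < p < c < k < h, by transitivity through n, p, c, k.
So h is larger.

h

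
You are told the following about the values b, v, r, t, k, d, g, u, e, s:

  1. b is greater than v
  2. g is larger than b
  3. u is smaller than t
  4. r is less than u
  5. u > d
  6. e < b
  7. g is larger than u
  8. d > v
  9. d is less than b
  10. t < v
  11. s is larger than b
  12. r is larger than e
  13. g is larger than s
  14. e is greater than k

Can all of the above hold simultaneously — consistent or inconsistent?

We have d < u stated directly, yet also u < t < v < d by chaining the others — so u < d. Contradiction.

inconsistent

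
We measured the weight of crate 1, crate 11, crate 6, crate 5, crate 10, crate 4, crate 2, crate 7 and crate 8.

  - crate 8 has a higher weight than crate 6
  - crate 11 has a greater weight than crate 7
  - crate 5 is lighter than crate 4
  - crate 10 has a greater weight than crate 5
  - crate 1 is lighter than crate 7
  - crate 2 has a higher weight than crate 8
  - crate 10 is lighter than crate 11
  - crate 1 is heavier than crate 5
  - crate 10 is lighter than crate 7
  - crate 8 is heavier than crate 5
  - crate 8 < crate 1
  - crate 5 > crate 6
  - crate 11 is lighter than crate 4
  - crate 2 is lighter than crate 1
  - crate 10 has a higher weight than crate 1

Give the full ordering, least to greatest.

The consecutive links are each given: crate 6 < crate 5; crate 5 < crate 8; crate 8 < crate 2; crate 2 < crate 1; crate 1 < crate 10; crate 10 < crate 7; crate 7 < crate 11; crate 11 < crate 4.

crate 6 < crate 5 < crate 8 < crate 2 < crate 1 < crate 10 < crate 7 < crate 11 < crate 4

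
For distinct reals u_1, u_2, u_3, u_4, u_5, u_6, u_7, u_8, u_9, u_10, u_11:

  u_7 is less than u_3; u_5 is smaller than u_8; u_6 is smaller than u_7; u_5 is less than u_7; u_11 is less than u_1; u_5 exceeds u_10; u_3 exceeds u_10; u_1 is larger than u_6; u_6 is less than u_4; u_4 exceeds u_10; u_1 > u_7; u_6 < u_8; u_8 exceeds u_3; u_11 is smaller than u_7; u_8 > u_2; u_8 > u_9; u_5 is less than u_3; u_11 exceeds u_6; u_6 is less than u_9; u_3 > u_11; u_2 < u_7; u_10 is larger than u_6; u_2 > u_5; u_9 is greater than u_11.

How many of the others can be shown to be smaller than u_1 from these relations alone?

6

The elements the relations force below u_1 are u_6, u_10, u_5, u_11, u_2, u_7 — no chain reaches any other.
That is 6.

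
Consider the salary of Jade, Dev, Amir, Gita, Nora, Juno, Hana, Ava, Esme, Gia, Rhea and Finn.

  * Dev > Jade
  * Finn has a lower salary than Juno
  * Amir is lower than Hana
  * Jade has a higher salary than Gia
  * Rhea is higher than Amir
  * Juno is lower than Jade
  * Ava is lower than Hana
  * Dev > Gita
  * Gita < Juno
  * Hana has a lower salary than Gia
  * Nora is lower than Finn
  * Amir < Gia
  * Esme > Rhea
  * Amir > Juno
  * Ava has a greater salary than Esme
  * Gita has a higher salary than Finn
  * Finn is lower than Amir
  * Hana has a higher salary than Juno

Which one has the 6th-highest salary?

Piecing the relations together gives one ordering: Nora < Finn < Gita < Juno < Amir < Rhea < Esme < Ava < Hana < Gia < Jade < Dev.
Counting 6 from the largest end gives Esme.

Esme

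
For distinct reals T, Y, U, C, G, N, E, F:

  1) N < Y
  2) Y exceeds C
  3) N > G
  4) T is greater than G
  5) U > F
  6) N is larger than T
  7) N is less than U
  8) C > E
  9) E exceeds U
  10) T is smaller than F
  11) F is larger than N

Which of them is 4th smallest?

F

Chaining the given pairs: G < T < N < F < U < E < C < Y.
Counting 4 from the smallest end gives F.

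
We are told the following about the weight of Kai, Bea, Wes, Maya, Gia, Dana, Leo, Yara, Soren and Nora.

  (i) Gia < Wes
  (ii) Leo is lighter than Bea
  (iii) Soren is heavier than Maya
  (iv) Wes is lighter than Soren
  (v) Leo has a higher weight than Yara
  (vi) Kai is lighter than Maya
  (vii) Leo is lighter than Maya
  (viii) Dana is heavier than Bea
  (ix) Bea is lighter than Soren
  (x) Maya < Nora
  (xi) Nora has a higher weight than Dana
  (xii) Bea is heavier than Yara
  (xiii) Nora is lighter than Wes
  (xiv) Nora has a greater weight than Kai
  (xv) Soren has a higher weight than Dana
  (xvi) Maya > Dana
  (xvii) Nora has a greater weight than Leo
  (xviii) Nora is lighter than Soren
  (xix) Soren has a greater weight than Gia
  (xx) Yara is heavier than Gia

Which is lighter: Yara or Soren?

Yara

Yara < Leo and Leo < Bea give Yara < Bea.
Then Bea < Dana extends the chain to Dana.
With Dana < Maya: Yara < Leo < Bea < Dana < Maya.
With Maya < Nora: Yara < Leo < Bea < Dana < Maya < Nora.
With Nora < Wes: Yara < Leo < Bea < Dana < Maya < Nora < Wes.
With Wes < Soren: Yara < Leo < Bea < Dana < Maya < Nora < Wes < Soren.
So Yara < Soren; Yara is the lighter of the two.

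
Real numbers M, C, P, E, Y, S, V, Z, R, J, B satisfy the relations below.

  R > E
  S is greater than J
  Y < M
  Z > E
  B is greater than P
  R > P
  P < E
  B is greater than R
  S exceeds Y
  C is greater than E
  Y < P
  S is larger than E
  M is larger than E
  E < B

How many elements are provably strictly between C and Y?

2

The relations place Y below C. An element lies strictly between them when it is forced above Y and also forced below C.
Above Y: {P, E, M, R, Z, S, B}. Below C: {P, E}.
Intersection: {P, E} — 2.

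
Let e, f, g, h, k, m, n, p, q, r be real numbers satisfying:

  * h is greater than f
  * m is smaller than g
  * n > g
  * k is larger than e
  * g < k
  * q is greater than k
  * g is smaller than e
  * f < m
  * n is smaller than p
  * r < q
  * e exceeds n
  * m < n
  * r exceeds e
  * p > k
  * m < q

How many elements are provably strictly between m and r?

3

Chaining upward from m reaches: g, n, e, k, q, p.
Chaining downward from r reaches: f, g, n, e.
Strictly between m and r are those in both lists: g, n, e — 3 elements.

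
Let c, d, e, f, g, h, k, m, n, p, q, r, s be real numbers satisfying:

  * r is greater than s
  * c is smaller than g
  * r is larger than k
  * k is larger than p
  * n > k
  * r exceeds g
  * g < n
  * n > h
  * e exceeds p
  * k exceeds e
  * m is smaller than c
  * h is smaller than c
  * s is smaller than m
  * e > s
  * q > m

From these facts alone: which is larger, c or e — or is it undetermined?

undetermined

Following every chain through e: above e we get k, n, r; below e we get s, p.
c is not reached, and no chain runs the other way from c to e.
So the given relations leave the order of e and c undetermined.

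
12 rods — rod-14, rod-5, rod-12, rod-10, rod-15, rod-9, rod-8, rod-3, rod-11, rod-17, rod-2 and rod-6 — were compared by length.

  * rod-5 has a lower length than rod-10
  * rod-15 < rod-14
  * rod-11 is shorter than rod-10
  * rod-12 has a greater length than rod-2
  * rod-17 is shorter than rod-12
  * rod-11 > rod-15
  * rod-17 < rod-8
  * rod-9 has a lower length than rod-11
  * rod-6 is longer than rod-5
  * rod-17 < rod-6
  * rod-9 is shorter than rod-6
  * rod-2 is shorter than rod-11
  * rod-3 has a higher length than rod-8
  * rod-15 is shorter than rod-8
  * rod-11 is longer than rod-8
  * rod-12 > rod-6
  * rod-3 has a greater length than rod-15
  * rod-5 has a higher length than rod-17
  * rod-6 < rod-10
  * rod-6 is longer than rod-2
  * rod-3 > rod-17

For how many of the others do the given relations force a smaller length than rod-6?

4

Directly below rod-6: rod-17, rod-9, rod-2, rod-5.
Nothing else is reachable below rod-6; 4 in all.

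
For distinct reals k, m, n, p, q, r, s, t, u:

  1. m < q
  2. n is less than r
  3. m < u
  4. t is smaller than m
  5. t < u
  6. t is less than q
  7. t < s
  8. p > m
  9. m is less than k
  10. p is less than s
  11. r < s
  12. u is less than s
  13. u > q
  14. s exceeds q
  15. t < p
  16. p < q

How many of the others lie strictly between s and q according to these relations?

Chaining upward from q reaches: u.
Chaining downward from s reaches: t, n, m, p, u, r.
Strictly between q and s are those in both lists: u — 1 element.

1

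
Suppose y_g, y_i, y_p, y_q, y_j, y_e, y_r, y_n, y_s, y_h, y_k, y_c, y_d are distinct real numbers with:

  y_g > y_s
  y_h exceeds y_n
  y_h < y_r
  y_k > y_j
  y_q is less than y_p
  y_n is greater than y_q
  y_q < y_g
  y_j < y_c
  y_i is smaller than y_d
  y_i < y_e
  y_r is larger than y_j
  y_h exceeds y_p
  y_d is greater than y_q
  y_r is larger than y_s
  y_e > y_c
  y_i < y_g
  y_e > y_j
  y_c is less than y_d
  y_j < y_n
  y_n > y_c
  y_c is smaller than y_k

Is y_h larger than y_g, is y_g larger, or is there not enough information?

undetermined

Following every chain through y_g: below y_g we get y_s, y_i, y_q.
y_h is not reached, and no chain runs the other way from y_h to y_g.
So the given relations leave the order of y_g and y_h undetermined.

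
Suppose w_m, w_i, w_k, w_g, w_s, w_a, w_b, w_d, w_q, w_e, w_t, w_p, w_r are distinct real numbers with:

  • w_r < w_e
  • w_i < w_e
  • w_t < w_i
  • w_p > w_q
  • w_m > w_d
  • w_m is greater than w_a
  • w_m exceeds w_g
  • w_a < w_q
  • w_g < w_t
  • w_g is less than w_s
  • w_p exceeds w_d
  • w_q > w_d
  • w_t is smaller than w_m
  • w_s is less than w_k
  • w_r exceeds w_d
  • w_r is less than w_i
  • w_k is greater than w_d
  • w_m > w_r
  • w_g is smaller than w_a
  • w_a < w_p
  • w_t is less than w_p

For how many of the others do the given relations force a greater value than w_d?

The elements the relations force above w_d are w_r, w_m, w_q, w_p, w_i, w_e, w_k — no chain reaches any other.
That is 7.

7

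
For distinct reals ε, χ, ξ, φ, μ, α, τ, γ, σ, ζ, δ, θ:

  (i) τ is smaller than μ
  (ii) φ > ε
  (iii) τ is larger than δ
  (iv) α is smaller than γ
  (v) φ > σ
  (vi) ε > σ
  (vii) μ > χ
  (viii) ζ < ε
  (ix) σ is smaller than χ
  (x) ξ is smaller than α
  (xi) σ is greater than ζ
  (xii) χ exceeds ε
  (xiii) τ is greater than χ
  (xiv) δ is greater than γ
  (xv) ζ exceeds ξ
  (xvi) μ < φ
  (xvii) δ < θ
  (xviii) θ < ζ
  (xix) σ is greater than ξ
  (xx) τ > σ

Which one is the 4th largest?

Piecing the relations together gives one ordering: ξ < α < γ < δ < θ < ζ < σ < ε < χ < τ < μ < φ.
The 4th largest is χ.

χ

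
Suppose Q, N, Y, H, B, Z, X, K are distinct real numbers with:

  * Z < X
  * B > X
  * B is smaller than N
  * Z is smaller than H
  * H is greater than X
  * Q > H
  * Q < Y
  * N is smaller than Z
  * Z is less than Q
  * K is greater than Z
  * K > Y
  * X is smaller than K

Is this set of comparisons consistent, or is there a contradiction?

We have Z < X stated directly, yet also X < B < N < Z by chaining the others — so X < Z. Contradiction.

inconsistent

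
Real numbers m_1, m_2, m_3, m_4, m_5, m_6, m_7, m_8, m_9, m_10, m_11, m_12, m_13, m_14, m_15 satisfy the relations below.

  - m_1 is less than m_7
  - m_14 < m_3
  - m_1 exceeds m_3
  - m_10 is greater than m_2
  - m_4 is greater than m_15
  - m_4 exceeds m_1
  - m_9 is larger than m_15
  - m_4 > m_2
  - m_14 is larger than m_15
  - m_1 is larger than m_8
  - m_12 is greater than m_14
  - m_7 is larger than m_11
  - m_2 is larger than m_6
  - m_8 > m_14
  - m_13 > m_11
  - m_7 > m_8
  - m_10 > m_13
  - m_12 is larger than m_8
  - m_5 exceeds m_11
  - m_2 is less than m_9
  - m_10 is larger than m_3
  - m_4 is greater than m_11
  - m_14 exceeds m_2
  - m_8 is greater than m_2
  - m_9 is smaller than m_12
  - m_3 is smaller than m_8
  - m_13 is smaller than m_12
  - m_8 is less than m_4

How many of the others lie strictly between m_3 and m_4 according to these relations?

The relations place m_3 below m_4. An element lies strictly between them when it is forced above m_3 and also forced below m_4.
Above m_3: {m_8, m_1, m_10, m_12, m_7}. Below m_4: {m_6, m_15, m_2, m_11, m_14, m_8, m_1}.
Intersection: {m_8, m_1} — 2.

2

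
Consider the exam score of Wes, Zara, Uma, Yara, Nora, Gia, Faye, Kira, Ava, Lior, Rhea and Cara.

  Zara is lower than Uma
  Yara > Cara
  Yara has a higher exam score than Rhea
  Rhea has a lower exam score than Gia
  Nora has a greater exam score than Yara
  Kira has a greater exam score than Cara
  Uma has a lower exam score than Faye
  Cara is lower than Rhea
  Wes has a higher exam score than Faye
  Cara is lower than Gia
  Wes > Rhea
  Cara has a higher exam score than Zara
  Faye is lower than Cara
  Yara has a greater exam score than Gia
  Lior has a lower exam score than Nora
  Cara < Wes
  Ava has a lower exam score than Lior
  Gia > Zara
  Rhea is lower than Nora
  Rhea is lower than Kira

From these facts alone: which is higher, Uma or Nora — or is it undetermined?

Nora

Uma < Faye and Faye < Cara give Uma < Cara.
With Cara < Rhea: Uma < Faye < Cara < Rhea.
Then Rhea < Gia extends the chain to Gia.
Then Gia < Yara extends the chain to Yara.
With Yara < Nora: Uma < Faye < Cara < Rhea < Gia < Yara < Nora.
So Nora is higher.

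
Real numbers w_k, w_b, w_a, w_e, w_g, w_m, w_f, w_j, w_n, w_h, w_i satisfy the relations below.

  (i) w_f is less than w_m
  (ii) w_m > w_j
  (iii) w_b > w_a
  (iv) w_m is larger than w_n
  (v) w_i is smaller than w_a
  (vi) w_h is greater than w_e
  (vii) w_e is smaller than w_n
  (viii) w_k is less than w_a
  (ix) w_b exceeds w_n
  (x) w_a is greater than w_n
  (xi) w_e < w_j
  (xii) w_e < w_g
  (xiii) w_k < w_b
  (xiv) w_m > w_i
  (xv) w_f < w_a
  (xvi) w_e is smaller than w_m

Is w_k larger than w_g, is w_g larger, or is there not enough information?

undetermined

Following every chain through w_k: above w_k we get w_a, w_b.
w_g is not reached, and no chain runs the other way from w_g to w_k.
So the given relations leave the order of w_k and w_g undetermined.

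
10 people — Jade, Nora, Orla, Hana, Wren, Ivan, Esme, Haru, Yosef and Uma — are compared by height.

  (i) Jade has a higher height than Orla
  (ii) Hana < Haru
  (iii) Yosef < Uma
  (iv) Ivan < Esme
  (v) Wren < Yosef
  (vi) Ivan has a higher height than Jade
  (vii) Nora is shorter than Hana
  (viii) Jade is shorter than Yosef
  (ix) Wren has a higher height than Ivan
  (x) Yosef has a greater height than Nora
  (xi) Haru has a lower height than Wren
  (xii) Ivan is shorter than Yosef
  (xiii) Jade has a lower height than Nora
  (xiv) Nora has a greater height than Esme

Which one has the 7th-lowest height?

Haru

Chaining the given pairs: Orla < Jade < Ivan < Esme < Nora < Hana < Haru < Wren < Yosef < Uma.
The 7th smallest is Haru.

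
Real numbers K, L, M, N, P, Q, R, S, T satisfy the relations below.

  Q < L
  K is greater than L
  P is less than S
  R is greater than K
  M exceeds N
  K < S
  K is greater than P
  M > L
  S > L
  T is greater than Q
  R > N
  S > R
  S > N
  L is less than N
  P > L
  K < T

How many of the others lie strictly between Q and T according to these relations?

The relations place Q below T. An element lies strictly between them when it is forced above Q and also forced below T.
Above Q: {L, P, K, N, R, S, M}. Below T: {L, P, K}.
Intersection: {L, P, K} — 3.

3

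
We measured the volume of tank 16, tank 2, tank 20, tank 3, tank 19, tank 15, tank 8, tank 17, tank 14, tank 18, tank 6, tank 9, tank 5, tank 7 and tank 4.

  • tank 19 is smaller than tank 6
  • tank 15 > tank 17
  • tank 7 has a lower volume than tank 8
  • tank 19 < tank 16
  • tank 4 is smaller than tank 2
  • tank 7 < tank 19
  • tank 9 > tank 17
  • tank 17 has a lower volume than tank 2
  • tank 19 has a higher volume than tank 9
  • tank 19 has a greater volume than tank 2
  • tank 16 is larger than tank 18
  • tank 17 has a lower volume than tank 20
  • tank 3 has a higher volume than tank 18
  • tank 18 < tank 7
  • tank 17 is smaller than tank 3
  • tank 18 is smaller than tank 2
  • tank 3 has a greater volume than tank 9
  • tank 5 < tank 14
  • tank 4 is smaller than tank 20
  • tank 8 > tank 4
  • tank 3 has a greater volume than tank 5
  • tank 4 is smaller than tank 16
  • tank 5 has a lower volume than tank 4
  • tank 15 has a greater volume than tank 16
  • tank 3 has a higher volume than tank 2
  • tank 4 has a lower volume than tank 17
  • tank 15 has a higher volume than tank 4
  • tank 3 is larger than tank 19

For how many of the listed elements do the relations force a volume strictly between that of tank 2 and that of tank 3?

1

Chaining upward from tank 2 reaches: tank 19, tank 6, tank 16, tank 15.
Chaining downward from tank 3 reaches: tank 5, tank 4, tank 17, tank 9, tank 18, tank 7, tank 19.
Strictly between tank 2 and tank 3 are those in both lists: tank 19 — 1 element.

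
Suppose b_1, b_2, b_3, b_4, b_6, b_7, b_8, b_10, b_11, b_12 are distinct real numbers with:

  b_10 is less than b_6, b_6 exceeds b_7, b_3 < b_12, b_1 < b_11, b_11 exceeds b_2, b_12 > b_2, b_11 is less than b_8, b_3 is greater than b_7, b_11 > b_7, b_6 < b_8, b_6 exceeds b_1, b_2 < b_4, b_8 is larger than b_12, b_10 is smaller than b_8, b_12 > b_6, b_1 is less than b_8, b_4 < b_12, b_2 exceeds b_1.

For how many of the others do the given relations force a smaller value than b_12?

7

The elements the relations force below b_12 are b_10, b_1, b_2, b_7, b_4, b_3, b_6 — no chain reaches any other.
That is 7.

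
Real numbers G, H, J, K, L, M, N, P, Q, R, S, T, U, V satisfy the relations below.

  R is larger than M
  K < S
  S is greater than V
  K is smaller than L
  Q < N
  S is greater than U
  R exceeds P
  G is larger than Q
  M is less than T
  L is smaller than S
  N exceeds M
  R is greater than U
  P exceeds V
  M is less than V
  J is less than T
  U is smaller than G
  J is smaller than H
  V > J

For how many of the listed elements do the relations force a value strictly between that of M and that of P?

The relations place M below P. An element lies strictly between them when it is forced above M and also forced below P.
Above M: {T, V, S, N, R}. Below P: {J, V}.
Intersection: {V} — 1.

1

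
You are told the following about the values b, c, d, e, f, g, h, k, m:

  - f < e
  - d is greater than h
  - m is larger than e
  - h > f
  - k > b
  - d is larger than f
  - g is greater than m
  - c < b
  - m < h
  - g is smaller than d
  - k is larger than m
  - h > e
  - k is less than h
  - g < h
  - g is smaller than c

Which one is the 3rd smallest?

The consecutive relations fix a unique order: f < e < m < g < c < b < k < h < d.
Counting 3 from the smallest end gives m.

m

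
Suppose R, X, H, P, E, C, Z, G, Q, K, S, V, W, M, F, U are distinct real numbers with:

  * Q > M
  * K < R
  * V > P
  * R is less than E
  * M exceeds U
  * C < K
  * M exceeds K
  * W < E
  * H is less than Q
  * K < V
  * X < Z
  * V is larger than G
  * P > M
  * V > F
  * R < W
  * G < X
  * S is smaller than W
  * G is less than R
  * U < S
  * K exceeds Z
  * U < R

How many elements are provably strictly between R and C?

Chaining upward from C reaches: K, M, P, Q, W, V, E.
Chaining downward from R reaches: U, G, X, Z, K.
Strictly between C and R are those in both lists: K — 1 element.

1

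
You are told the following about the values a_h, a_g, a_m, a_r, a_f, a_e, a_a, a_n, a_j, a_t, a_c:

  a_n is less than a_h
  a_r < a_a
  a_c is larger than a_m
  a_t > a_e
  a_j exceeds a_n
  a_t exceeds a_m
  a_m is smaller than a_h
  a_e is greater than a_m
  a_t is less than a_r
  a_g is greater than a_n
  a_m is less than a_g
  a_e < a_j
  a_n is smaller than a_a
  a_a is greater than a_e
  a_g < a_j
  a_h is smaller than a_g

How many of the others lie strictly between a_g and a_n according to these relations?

1

Chaining upward from a_n reaches: a_h, a_j, a_a.
Chaining downward from a_g reaches: a_m, a_h.
Strictly between a_n and a_g are those in both lists: a_h — 1 element.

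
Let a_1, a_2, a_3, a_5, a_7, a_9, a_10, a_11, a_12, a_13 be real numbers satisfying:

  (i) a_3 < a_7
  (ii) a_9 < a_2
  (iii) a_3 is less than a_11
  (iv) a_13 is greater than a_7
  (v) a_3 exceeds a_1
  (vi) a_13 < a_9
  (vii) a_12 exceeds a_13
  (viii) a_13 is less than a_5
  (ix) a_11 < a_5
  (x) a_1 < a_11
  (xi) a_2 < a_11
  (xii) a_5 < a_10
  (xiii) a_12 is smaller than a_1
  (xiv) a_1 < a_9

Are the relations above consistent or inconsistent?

We have a_1 < a_3 stated directly, yet also a_3 < a_7 < a_13 < a_12 < a_1 by chaining the others — so a_3 < a_1. Contradiction.

inconsistent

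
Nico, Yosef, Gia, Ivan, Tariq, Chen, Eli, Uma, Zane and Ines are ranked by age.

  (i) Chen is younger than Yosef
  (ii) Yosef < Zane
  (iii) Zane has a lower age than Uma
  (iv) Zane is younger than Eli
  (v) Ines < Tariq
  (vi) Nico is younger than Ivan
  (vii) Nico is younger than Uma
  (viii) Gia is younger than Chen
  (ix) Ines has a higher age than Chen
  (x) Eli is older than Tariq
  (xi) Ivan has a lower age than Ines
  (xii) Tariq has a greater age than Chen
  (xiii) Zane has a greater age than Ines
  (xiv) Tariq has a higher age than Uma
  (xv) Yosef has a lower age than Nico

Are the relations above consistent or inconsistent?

consistent

Every relation is compatible with Gia < Chen < Yosef < Nico < Ivan < Ines < Zane < Uma < Tariq < Eli; the set is consistent.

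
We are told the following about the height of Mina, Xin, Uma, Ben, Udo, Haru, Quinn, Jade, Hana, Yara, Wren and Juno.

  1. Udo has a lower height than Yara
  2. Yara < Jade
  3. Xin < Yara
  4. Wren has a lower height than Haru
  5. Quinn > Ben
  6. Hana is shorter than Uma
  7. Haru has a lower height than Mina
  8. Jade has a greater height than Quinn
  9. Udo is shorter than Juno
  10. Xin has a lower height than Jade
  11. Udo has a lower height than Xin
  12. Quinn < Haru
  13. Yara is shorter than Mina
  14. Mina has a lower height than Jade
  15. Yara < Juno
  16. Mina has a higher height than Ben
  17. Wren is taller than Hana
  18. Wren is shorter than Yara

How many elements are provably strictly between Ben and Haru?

1

Chaining upward from Ben reaches: Quinn, Mina, Jade.
Chaining downward from Haru reaches: Hana, Wren, Quinn.
Strictly between Ben and Haru are those in both lists: Quinn — 1 element.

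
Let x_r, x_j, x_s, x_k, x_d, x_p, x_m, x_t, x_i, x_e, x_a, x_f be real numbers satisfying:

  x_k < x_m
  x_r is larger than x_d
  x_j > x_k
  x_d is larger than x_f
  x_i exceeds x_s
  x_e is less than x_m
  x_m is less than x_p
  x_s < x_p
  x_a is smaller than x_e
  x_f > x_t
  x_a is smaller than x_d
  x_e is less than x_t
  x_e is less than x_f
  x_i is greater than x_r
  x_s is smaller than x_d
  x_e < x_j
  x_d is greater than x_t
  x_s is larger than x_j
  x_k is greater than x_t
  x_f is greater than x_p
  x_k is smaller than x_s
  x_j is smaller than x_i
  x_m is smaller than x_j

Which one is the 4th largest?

Chaining the given pairs: x_a < x_e < x_t < x_k < x_m < x_j < x_s < x_p < x_f < x_d < x_r < x_i.
The 4th largest is x_f.

x_f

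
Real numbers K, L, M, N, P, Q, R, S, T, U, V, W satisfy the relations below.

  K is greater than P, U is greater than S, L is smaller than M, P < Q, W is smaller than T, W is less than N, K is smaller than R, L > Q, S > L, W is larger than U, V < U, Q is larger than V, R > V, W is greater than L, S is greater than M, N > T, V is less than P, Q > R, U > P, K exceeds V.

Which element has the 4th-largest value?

U

The consecutive relations fix a unique order: V < P < K < R < Q < L < M < S < U < W < T < N.
Counting 4 from the largest end gives U.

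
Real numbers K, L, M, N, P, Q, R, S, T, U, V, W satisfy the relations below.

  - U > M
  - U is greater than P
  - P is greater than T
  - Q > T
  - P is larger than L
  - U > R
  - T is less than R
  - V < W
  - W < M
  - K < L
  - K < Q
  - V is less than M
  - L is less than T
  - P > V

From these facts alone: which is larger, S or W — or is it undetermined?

undetermined

Following every chain through W: above W we get M, U; below W we get V.
S is not reached, and no chain runs the other way from S to W.
So the given relations leave the order of W and S undetermined.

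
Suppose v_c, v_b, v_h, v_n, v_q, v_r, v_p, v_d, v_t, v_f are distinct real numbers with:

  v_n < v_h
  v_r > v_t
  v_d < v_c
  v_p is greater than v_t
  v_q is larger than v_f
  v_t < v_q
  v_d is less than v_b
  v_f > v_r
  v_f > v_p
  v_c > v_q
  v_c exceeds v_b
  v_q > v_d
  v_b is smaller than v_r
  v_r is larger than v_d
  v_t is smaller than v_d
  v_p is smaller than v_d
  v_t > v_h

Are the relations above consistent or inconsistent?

consistent

Every relation is compatible with v_n < v_h < v_t < v_p < v_d < v_b < v_r < v_f < v_q < v_c; the set is consistent.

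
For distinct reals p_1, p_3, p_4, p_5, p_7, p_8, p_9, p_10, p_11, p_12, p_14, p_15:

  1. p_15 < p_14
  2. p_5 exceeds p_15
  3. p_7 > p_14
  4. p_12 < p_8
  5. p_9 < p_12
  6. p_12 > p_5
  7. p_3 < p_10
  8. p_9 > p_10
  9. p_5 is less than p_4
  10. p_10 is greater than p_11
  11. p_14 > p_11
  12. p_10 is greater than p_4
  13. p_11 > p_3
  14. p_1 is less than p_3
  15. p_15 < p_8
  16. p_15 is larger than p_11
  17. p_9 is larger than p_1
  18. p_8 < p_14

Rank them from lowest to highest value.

The consecutive links are each given: p_1 < p_3; p_3 < p_11; p_11 < p_15; p_15 < p_5; p_5 < p_4; p_4 < p_10; p_10 < p_9; p_9 < p_12; p_12 < p_8; p_8 < p_14; p_14 < p_7.

p_1 < p_3 < p_11 < p_15 < p_5 < p_4 < p_10 < p_9 < p_12 < p_8 < p_14 < p_7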